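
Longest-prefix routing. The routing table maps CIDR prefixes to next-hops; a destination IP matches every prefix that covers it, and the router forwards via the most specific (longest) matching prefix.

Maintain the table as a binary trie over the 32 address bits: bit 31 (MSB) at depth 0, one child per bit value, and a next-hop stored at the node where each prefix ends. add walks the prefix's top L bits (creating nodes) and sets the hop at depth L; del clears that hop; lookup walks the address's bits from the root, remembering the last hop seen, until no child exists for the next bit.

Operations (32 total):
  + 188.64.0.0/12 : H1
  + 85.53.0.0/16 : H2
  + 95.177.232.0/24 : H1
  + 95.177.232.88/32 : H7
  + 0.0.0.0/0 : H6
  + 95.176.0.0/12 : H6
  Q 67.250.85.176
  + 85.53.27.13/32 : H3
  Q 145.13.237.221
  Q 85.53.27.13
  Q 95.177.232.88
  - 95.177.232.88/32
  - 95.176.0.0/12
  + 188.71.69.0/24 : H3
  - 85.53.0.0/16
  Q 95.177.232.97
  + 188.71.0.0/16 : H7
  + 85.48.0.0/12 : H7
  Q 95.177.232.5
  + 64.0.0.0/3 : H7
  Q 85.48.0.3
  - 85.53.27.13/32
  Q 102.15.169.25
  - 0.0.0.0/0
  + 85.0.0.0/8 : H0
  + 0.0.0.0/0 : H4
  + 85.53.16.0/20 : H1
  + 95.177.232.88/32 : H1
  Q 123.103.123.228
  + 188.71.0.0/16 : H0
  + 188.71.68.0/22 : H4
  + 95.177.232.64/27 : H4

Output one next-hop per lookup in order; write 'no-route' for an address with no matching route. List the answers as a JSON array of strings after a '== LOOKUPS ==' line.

Trace:
  + 188.64.0.0/12 (H1) depth=12
  + 85.53.0.0/16 (H2) depth=16
  + 95.177.232.0/24 (H1) depth=24
  + 95.177.232.88/32 (H7) depth=32
  + 0.0.0.0/0 (H6) depth=0
  + 95.176.0.0/12 (H6) depth=12
  Q 67.250.85.176: descend 010 ; hops seen [H6] ; pick H6
  + 85.53.27.13/32 (H3) depth=32
  Q 145.13.237.221: descend 10 ; hops seen [H6] ; pick H6
  Q 85.53.27.13: descend 01010101001101010001101100001101 ; hops seen [H6,H2,H3] ; pick H3
  Q 95.177.232.88: descend 01011111101100011110100001011000 ; hops seen [H6,H6,H1,H7] ; pick H7
  - 95.177.232.88/32 clear@32
  - 95.176.0.0/12 clear@12
  + 188.71.69.0/24 (H3) depth=24
  - 85.53.0.0/16 clear@16
  Q 95.177.232.97: descend 01011111101100011110100001 ; hops seen [H6,H1] ; pick H1
  + 188.71.0.0/16 (H7) depth=16
  + 85.48.0.0/12 (H7) depth=12
  Q 95.177.232.5: descend 0101111110110001111010000 ; hops seen [H6,H1] ; pick H1
  + 64.0.0.0/3 (H7) depth=3
  Q 85.48.0.3: descend 0101010100110 ; hops seen [H6,H7,H7] ; pick H7
  - 85.53.27.13/32 clear@32
  Q 102.15.169.25: descend 01 ; hops seen [H6] ; pick H6
  - 0.0.0.0/0 clear@0
  + 85.0.0.0/8 (H0) depth=8
  + 0.0.0.0/0 (H4) depth=0
  + 85.53.16.0/20 (H1) depth=20
  + 95.177.232.88/32 (H1) depth=32
  Q 123.103.123.228: descend 01 ; hops seen [H4] ; pick H4
  + 188.71.0.0/16 (H0) depth=16
  + 188.71.68.0/22 (H4) depth=22
  + 95.177.232.64/27 (H4) depth=27

== LOOKUPS ==
["H6","H6","H3","H7","H1","H1","H7","H6","H4"]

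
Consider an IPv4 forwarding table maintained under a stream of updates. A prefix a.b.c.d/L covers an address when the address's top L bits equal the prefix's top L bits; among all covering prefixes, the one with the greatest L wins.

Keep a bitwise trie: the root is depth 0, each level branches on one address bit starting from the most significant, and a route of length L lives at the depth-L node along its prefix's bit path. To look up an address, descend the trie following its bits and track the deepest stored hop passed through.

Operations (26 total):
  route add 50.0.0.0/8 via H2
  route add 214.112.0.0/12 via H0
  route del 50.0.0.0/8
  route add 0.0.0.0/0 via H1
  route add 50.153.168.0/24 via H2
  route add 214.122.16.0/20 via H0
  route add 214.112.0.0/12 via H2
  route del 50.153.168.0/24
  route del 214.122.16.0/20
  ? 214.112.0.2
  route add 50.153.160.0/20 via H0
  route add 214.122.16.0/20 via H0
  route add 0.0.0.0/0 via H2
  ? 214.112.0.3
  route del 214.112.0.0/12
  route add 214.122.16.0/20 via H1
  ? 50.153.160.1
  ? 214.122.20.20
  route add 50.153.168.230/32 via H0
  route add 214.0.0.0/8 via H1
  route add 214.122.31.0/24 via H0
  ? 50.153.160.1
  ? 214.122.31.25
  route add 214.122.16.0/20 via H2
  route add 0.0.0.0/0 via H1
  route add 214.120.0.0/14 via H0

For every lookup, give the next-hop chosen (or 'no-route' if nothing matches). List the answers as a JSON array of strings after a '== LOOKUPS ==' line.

Trace:
  add 50.0.0.0/8 -> H2 at depth 8
  add 214.112.0.0/12 -> H0 at depth 12
  - 50.0.0.0/8 clear@8
  add 0.0.0.0/0 -> H1 at depth 0
  add 50.153.168.0/24 -> H2 at depth 24
  add 214.122.16.0/20 -> H0 at depth 20
  add 214.112.0.0/12 -> H2 at depth 12
  - 50.153.168.0/24 clear@24
  - 214.122.16.0/20 clear@20
  lookup 214.112.0.2: bits 110101100111 walk d0:H1→d1:-→d2:-→d3:-→d4:-→d5:-→d6:-→d7:-→d8:-→d9:-→d10:-→d11:-→d12:H2 -> H2
  add 50.153.160.0/20 -> H0 at depth 20
  add 214.122.16.0/20 -> H0 at depth 20
  add 0.0.0.0/0 -> H2 at depth 0
  lookup 214.112.0.3: bits 110101100111 walk d0:H2→d1:-→d2:-→d3:-→d4:-→d5:-→d6:-→d7:-→d8:-→d9:-→d10:-→d11:-→d12:H2 -> H2
  - 214.112.0.0/12 clear@12
  add 214.122.16.0/20 -> H1 at depth 20
  lookup 50.153.160.1: bits 00110010100110011010 walk d0:H2→d1:-→d2:-→d3:-→d4:-→d5:-→d6:-→d7:-→d8:-→d9:-→d10:-→d11:-→d12:-→d13:-→d14:-→d15:-→d16:-→d17:-→d18:-→d19:-→d20:H0 -> H0
  lookup 214.122.20.20: bits 11010110011110100001 walk d0:H2→d1:-→d2:-→d3:-→d4:-→d5:-→d6:-→d7:-→d8:-→d9:-→d10:-→d11:-→d12:-→d13:-→d14:-→d15:-→d16:-→d17:-→d18:-→d19:-→d20:H1 -> H1
  add 50.153.168.230/32 -> H0 at depth 32
  add 214.0.0.0/8 -> H1 at depth 8
  add 214.122.31.0/24 -> H0 at depth 24
  lookup 50.153.160.1: bits 00110010100110011010 walk d0:H2→d1:-→d2:-→d3:-→d4:-→d5:-→d6:-→d7:-→d8:-→d9:-→d10:-→d11:-→d12:-→d13:-→d14:-→d15:-→d16:-→d17:-→d18:-→d19:-→d20:H0 -> H0
  lookup 214.122.31.25: bits 110101100111101000011111 walk d0:H2→d1:-→d2:-→d3:-→d4:-→d5:-→d6:-→d7:-→d8:H1→d9:-→d10:-→d11:-→d12:-→d13:-→d14:-→d15:-→d16:-→d17:-→d18:-→d19:-→d20:H1→d21:-→d22:-→d23:-→d24:H0 -> H0
  add 214.122.16.0/20 -> H2 at depth 20
  add 0.0.0.0/0 -> H1 at depth 0
  add 214.120.0.0/14 -> H0 at depth 14

== LOOKUPS ==
["H2","H2","H0","H1","H0","H0"]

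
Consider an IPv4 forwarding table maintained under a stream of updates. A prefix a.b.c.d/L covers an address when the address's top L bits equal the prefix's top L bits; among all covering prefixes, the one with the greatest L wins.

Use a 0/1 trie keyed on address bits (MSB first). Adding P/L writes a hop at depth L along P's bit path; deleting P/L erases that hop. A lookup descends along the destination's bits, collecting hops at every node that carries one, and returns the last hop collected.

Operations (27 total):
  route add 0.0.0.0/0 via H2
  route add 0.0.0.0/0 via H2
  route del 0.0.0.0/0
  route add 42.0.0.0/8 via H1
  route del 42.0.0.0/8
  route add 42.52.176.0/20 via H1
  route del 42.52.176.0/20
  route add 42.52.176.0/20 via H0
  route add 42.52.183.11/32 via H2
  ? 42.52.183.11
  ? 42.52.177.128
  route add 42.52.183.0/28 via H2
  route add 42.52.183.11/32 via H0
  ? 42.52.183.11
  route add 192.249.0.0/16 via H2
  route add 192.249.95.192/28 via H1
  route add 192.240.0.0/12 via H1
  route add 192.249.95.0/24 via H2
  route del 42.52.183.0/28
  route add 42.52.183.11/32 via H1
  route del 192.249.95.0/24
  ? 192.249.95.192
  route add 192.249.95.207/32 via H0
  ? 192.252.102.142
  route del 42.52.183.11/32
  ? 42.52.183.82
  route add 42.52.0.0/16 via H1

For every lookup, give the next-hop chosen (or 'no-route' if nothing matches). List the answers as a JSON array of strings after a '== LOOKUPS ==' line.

Apply in order:
  + 0.0.0.0/0 (H2) depth=0
  + 0.0.0.0/0 (H2) depth=0
  - 0.0.0.0/0 clear@0
  + 42.0.0.0/8 (H1) depth=8
  - 42.0.0.0/8 clear@8
  + 42.52.176.0/20 (H1) depth=20
  - 42.52.176.0/20 clear@20
  + 42.52.176.0/20 (H0) depth=20
  + 42.52.183.11/32 (H2) depth=32
  Q 42.52.183.11: descend 00101010001101001011011100001011 ; hops seen [H0,H2] ; pick H2
  Q 42.52.177.128: descend 001010100011010010110 ; hops seen [H0] ; pick H0
  + 42.52.183.0/28 (H2) depth=28
  + 42.52.183.11/32 (H0) depth=32
  Q 42.52.183.11: descend 00101010001101001011011100001011 ; hops seen [H0,H2,H0] ; pick H0
  + 192.249.0.0/16 (H2) depth=16
  + 192.249.95.192/28 (H1) depth=28
  + 192.240.0.0/12 (H1) depth=12
  + 192.249.95.0/24 (H2) depth=24
  - 42.52.183.0/28 clear@28
  + 42.52.183.11/32 (H1) depth=32
  - 192.249.95.0/24 clear@24
  Q 192.249.95.192: descend 1100000011111001010111111100 ; hops seen [H1,H2,H1] ; pick H1
  + 192.249.95.207/32 (H0) depth=32
  Q 192.252.102.142: descend 1100000011111 ; hops seen [H1] ; pick H1
  - 42.52.183.11/32 clear@32
  Q 42.52.183.82: descend 0010101000110100101101110 ; hops seen [H0] ; pick H0
  + 42.52.0.0/16 (H1) depth=16

== LOOKUPS ==
["H2","H0","H0","H1","H1","H0"]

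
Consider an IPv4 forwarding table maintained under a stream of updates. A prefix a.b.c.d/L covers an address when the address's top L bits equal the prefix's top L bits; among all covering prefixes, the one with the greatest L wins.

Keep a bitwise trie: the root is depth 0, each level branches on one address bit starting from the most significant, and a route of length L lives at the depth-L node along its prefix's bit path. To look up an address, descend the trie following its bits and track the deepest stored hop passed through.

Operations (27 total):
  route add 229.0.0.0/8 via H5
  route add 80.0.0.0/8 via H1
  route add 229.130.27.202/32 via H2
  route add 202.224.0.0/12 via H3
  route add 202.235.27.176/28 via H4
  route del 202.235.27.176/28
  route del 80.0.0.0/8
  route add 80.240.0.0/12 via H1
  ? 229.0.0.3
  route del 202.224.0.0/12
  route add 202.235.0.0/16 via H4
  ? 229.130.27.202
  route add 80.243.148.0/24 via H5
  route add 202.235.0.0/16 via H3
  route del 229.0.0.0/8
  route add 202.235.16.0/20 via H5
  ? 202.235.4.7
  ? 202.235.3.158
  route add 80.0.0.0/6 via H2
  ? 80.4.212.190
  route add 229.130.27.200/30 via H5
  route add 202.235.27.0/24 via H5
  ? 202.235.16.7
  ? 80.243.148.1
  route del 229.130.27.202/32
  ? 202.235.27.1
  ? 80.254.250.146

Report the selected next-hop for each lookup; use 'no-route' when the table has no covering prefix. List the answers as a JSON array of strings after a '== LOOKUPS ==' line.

Trace:
  add 229.0.0.0/8 -> H5 at depth 8
  add 80.0.0.0/8 -> H1 at depth 8
  add 229.130.27.202/32 -> H2 at depth 32
  add 202.224.0.0/12 -> H3 at depth 12
  add 202.235.27.176/28 -> H4 at depth 28
  - 202.235.27.176/28 clear@28
  - 80.0.0.0/8 clear@8
  add 80.240.0.0/12 -> H1 at depth 12
  Q 229.0.0.3: descend 11100101 ; hops seen [H5] ; pick H5
  - 202.224.0.0/12 clear@12
  add 202.235.0.0/16 -> H4 at depth 16
  Q 229.130.27.202: descend 11100101100000100001101111001010 ; hops seen [H5,H2] ; pick H2
  add 80.243.148.0/24 -> H5 at depth 24
  add 202.235.0.0/16 -> H3 at depth 16
  - 229.0.0.0/8 clear@8
  add 202.235.16.0/20 -> H5 at depth 20
  Q 202.235.4.7: descend 1100101011101011000 ; hops seen [H3] ; pick H3
  Q 202.235.3.158: descend 1100101011101011000 ; hops seen [H3] ; pick H3
  add 80.0.0.0/6 -> H2 at depth 6
  Q 80.4.212.190: descend 01010000 ; hops seen [H2] ; pick H2
  add 229.130.27.200/30 -> H5 at depth 30
  add 202.235.27.0/24 -> H5 at depth 24
  Q 202.235.16.7: descend 11001010111010110001 ; hops seen [H3,H5] ; pick H5
  Q 80.243.148.1: descend 010100001111001110010100 ; hops seen [H2,H1,H5] ; pick H5
  - 229.130.27.202/32 clear@32
  Q 202.235.27.1: descend 110010101110101100011011 ; hops seen [H3,H5,H5] ; pick H5
  Q 80.254.250.146: descend 010100001111 ; hops seen [H2,H1] ; pick H1

== LOOKUPS ==
["H5","H2","H3","H3","H2","H5","H5","H5","H1"]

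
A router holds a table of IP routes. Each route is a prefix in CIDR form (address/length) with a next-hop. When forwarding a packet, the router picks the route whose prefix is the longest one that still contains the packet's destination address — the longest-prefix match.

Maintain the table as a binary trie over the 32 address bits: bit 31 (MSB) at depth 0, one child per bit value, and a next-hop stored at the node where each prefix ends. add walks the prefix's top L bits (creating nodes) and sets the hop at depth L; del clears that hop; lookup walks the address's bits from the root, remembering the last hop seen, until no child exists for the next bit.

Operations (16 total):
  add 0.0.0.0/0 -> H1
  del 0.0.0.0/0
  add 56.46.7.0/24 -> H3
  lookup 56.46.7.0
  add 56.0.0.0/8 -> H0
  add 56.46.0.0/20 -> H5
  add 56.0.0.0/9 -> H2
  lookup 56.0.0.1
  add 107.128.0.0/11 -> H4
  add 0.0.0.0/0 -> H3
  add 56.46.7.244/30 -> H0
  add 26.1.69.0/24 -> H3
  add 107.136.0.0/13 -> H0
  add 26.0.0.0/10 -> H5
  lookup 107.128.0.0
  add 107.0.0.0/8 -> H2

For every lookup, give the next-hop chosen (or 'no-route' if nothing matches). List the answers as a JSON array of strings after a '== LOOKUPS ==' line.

Apply in order:
  add 0.0.0.0/0 -> H1 at depth 0
  del 0.0.0.0/0 (clear depth 0)
  add 56.46.7.0/24 -> H3 at depth 24
  ? 56.46.7.0  path d0:-→d1:-→d2:-→d3:-→d4:-→d5:-→d6:-→d7:-→d8:-→d9:-→d10:-→d11:-→d12:-→d13:-→d14:-→d15:-→d16:-→d17:-→d18:-→d19:-→d20:-→d21:-→d22:-→d23:-→d24:H3  best=H3
  add 56.0.0.0/8 -> H0 at depth 8
  add 56.46.0.0/20 -> H5 at depth 20
  add 56.0.0.0/9 -> H2 at depth 9
  ? 56.0.0.1  path d0:-→d1:-→d2:-→d3:-→d4:-→d5:-→d6:-→d7:-→d8:H0→d9:H2→d10:-  best=H2
  add 107.128.0.0/11 -> H4 at depth 11
  add 0.0.0.0/0 -> H3 at depth 0
  add 56.46.7.244/30 -> H0 at depth 30
  add 26.1.69.0/24 -> H3 at depth 24
  add 107.136.0.0/13 -> H0 at depth 13
  add 26.0.0.0/10 -> H5 at depth 10
  ? 107.128.0.0  path d0:H3→d1:-→d2:-→d3:-→d4:-→d5:-→d6:-→d7:-→d8:-→d9:-→d10:-→d11:H4→d12:-  best=H4
  add 107.0.0.0/8 -> H2 at depth 8

== LOOKUPS ==
["H3","H2","H4"]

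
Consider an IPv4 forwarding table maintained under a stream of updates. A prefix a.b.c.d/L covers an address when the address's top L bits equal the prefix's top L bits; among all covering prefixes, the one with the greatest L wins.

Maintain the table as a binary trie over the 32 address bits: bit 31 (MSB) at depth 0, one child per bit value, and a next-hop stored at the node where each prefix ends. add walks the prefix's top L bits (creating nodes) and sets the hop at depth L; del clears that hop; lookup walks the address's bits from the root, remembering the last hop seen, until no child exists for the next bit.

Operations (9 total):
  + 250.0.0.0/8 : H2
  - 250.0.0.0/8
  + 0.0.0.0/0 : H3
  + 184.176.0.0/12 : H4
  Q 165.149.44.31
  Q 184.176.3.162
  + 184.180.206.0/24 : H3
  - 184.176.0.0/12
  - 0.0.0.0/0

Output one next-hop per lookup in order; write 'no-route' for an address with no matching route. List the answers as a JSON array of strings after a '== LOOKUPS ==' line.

Process each operation:
  add 250.0.0.0/8 -> H2 at depth 8
  del 250.0.0.0/8 (clear depth 8)
  add 0.0.0.0/0 -> H3 at depth 0
  add 184.176.0.0/12 -> H4 at depth 12
  ? 165.149.44.31  path d0:H3→d1:-→d2:-→d3:-  best=H3
  ? 184.176.3.162  path d0:H3→d1:-→d2:-→d3:-→d4:-→d5:-→d6:-→d7:-→d8:-→d9:-→d10:-→d11:-→d12:H4  best=H4
  add 184.180.206.0/24 -> H3 at depth 24
  del 184.176.0.0/12 (clear depth 12)
  del 0.0.0.0/0 (clear depth 0)

== LOOKUPS ==
["H3","H4"]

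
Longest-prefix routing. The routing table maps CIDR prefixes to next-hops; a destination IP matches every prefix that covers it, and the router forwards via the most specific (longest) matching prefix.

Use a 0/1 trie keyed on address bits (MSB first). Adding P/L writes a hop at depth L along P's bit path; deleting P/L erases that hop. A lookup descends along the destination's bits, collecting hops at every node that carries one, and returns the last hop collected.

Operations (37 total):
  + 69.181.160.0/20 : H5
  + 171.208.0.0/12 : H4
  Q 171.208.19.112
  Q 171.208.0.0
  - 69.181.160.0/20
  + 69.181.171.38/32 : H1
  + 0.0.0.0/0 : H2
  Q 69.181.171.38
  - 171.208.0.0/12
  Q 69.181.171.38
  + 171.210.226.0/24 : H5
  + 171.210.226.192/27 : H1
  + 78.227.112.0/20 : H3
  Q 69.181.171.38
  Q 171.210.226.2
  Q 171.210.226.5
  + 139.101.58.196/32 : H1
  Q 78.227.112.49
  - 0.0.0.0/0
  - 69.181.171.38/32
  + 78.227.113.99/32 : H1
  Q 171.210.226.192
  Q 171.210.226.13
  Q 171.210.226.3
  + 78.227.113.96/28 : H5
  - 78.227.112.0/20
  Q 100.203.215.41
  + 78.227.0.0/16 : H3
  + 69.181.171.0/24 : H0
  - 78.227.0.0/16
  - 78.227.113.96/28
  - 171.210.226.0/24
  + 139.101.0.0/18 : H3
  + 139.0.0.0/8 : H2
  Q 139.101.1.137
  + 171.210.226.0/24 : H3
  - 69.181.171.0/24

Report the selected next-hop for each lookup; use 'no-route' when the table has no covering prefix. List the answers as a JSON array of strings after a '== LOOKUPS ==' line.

Apply in order:
  add 69.181.160.0/20 -> H5 at depth 20
  add 171.208.0.0/12 -> H4 at depth 12
  ? 171.208.19.112  path d0:-→d1:-→d2:-→d3:-→d4:-→d5:-→d6:-→d7:-→d8:-→d9:-→d10:-→d11:-→d12:H4  best=H4
  ? 171.208.0.0  path d0:-→d1:-→d2:-→d3:-→d4:-→d5:-→d6:-→d7:-→d8:-→d9:-→d10:-→d11:-→d12:H4  best=H4
  - 69.181.160.0/20 clear@20
  add 69.181.171.38/32 -> H1 at depth 32
  add 0.0.0.0/0 -> H2 at depth 0
  ? 69.181.171.38  path d0:H2→d1:-→d2:-→d3:-→d4:-→d5:-→d6:-→d7:-→d8:-→d9:-→d10:-→d11:-→d12:-→d13:-→d14:-→d15:-→d16:-→d17:-→d18:-→d19:-→d20:-→d21:-→d22:-→d23:-→d24:-→d25:-→d26:-→d27:-→d28:-→d29:-→d30:-→d31:-→d32:H1  best=H1
  - 171.208.0.0/12 clear@12
  ? 69.181.171.38  path d0:H2→d1:-→d2:-→d3:-→d4:-→d5:-→d6:-→d7:-→d8:-→d9:-→d10:-→d11:-→d12:-→d13:-→d14:-→d15:-→d16:-→d17:-→d18:-→d19:-→d20:-→d21:-→d22:-→d23:-→d24:-→d25:-→d26:-→d27:-→d28:-→d29:-→d30:-→d31:-→d32:H1  best=H1
  add 171.210.226.0/24 -> H5 at depth 24
  add 171.210.226.192/27 -> H1 at depth 27
  add 78.227.112.0/20 -> H3 at depth 20
  ? 69.181.171.38  path d0:H2→d1:-→d2:-→d3:-→d4:-→d5:-→d6:-→d7:-→d8:-→d9:-→d10:-→d11:-→d12:-→d13:-→d14:-→d15:-→d16:-→d17:-→d18:-→d19:-→d20:-→d21:-→d22:-→d23:-→d24:-→d25:-→d26:-→d27:-→d28:-→d29:-→d30:-→d31:-→d32:H1  best=H1
  ? 171.210.226.2  path d0:H2→d1:-→d2:-→d3:-→d4:-→d5:-→d6:-→d7:-→d8:-→d9:-→d10:-→d11:-→d12:-→d13:-→d14:-→d15:-→d16:-→d17:-→d18:-→d19:-→d20:-→d21:-→d22:-→d23:-→d24:H5  best=H5
  ? 171.210.226.5  path d0:H2→d1:-→d2:-→d3:-→d4:-→d5:-→d6:-→d7:-→d8:-→d9:-→d10:-→d11:-→d12:-→d13:-→d14:-→d15:-→d16:-→d17:-→d18:-→d19:-→d20:-→d21:-→d22:-→d23:-→d24:H5  best=H5
  add 139.101.58.196/32 -> H1 at depth 32
  ? 78.227.112.49  path d0:H2→d1:-→d2:-→d3:-→d4:-→d5:-→d6:-→d7:-→d8:-→d9:-→d10:-→d11:-→d12:-→d13:-→d14:-→d15:-→d16:-→d17:-→d18:-→d19:-→d20:H3  best=H3
  - 0.0.0.0/0 clear@0
  - 69.181.171.38/32 clear@32
  add 78.227.113.99/32 -> H1 at depth 32
  ? 171.210.226.192  path d0:-→d1:-→d2:-→d3:-→d4:-→d5:-→d6:-→d7:-→d8:-→d9:-→d10:-→d11:-→d12:-→d13:-→d14:-→d15:-→d16:-→d17:-→d18:-→d19:-→d20:-→d21:-→d22:-→d23:-→d24:H5→d25:-→d26:-→d27:H1  best=H1
  ? 171.210.226.13  path d0:-→d1:-→d2:-→d3:-→d4:-→d5:-→d6:-→d7:-→d8:-→d9:-→d10:-→d11:-→d12:-→d13:-→d14:-→d15:-→d16:-→d17:-→d18:-→d19:-→d20:-→d21:-→d22:-→d23:-→d24:H5  best=H5
  ? 171.210.226.3  path d0:-→d1:-→d2:-→d3:-→d4:-→d5:-→d6:-→d7:-→d8:-→d9:-→d10:-→d11:-→d12:-→d13:-→d14:-→d15:-→d16:-→d17:-→d18:-→d19:-→d20:-→d21:-→d22:-→d23:-→d24:H5  best=H5
  add 78.227.113.96/28 -> H5 at depth 28
  - 78.227.112.0/20 clear@20
  ? 100.203.215.41  path d0:-→d1:-→d2:-  best=no-route
  add 78.227.0.0/16 -> H3 at depth 16
  add 69.181.171.0/24 -> H0 at depth 24
  - 78.227.0.0/16 clear@16
  - 78.227.113.96/28 clear@28
  - 171.210.226.0/24 clear@24
  add 139.101.0.0/18 -> H3 at depth 18
  add 139.0.0.0/8 -> H2 at depth 8
  ? 139.101.1.137  path d0:-→d1:-→d2:-→d3:-→d4:-→d5:-→d6:-→d7:-→d8:H2→d9:-→d10:-→d11:-→d12:-→d13:-→d14:-→d15:-→d16:-→d17:-→d18:H3  best=H3
  add 171.210.226.0/24 -> H3 at depth 24
  - 69.181.171.0/24 clear@24

== LOOKUPS ==
["H4","H4","H1","H1","H1","H5","H5","H3","H1","H5","H5","no-route","H3"]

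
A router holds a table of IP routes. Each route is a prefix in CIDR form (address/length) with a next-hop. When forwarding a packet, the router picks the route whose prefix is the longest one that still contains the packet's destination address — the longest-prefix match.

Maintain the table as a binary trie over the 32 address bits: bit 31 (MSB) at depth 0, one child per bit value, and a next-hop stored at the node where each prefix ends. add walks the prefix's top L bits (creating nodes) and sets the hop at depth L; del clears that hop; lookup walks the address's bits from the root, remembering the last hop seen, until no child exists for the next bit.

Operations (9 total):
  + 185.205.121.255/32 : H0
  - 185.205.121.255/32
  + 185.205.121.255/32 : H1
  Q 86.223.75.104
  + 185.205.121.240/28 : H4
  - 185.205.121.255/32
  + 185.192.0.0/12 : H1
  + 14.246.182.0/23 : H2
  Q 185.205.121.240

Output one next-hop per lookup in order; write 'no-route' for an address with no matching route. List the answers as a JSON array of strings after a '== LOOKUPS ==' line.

Process each operation:
  + 185.205.121.255/32 (H0) depth=32
  - 185.205.121.255/32 clear@32
  + 185.205.121.255/32 (H1) depth=32
  ? 86.223.75.104  path d0:-  best=no-route
  + 185.205.121.240/28 (H4) depth=28
  - 185.205.121.255/32 clear@32
  + 185.192.0.0/12 (H1) depth=12
  + 14.246.182.0/23 (H2) depth=23
  ? 185.205.121.240  path d0:-→d1:-→d2:-→d3:-→d4:-→d5:-→d6:-→d7:-→d8:-→d9:-→d10:-→d11:-→d12:H1→d13:-→d14:-→d15:-→d16:-→d17:-→d18:-→d19:-→d20:-→d21:-→d22:-→d23:-→d24:-→d25:-→d26:-→d27:-→d28:H4  best=H4

== LOOKUPS ==
["no-route","H4"]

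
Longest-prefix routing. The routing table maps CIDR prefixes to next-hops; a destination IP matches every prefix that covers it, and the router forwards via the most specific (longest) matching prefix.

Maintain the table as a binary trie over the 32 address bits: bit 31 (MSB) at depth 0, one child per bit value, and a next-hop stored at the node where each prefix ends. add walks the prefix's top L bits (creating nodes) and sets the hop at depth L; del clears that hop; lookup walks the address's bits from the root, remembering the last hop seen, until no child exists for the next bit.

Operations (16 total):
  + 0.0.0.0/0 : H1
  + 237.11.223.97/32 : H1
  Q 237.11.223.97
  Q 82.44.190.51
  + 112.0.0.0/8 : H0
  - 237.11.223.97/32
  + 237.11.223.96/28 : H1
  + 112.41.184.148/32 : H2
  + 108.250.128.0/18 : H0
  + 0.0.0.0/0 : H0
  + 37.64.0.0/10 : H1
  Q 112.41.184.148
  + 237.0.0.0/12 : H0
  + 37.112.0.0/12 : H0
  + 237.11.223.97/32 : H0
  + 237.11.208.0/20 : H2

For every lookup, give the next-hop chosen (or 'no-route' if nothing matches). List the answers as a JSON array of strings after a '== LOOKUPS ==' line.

Trace:
  add 0.0.0.0/0 -> H1 at depth 0
  add 237.11.223.97/32 -> H1 at depth 32
  ? 237.11.223.97  path d0:H1→d1:-→d2:-→d3:-→d4:-→d5:-→d6:-→d7:-→d8:-→d9:-→d10:-→d11:-→d12:-→d13:-→d14:-→d15:-→d16:-→d17:-→d18:-→d19:-→d20:-→d21:-→d22:-→d23:-→d24:-→d25:-→d26:-→d27:-→d28:-→d29:-→d30:-→d31:-→d32:H1  best=H1
  ? 82.44.190.51  path d0:H1  best=H1
  add 112.0.0.0/8 -> H0 at depth 8
  - 237.11.223.97/32 clear@32
  add 237.11.223.96/28 -> H1 at depth 28
  add 112.41.184.148/32 -> H2 at depth 32
  add 108.250.128.0/18 -> H0 at depth 18
  add 0.0.0.0/0 -> H0 at depth 0
  add 37.64.0.0/10 -> H1 at depth 10
  ? 112.41.184.148  path d0:H0→d1:-→d2:-→d3:-→d4:-→d5:-→d6:-→d7:-→d8:H0→d9:-→d10:-→d11:-→d12:-→d13:-→d14:-→d15:-→d16:-→d17:-→d18:-→d19:-→d20:-→d21:-→d22:-→d23:-→d24:-→d25:-→d26:-→d27:-→d28:-→d29:-→d30:-→d31:-→d32:H2  best=H2
  add 237.0.0.0/12 -> H0 at depth 12
  add 37.112.0.0/12 -> H0 at depth 12
  add 237.11.223.97/32 -> H0 at depth 32
  add 237.11.208.0/20 -> H2 at depth 20

== LOOKUPS ==
["H1","H1","H2"]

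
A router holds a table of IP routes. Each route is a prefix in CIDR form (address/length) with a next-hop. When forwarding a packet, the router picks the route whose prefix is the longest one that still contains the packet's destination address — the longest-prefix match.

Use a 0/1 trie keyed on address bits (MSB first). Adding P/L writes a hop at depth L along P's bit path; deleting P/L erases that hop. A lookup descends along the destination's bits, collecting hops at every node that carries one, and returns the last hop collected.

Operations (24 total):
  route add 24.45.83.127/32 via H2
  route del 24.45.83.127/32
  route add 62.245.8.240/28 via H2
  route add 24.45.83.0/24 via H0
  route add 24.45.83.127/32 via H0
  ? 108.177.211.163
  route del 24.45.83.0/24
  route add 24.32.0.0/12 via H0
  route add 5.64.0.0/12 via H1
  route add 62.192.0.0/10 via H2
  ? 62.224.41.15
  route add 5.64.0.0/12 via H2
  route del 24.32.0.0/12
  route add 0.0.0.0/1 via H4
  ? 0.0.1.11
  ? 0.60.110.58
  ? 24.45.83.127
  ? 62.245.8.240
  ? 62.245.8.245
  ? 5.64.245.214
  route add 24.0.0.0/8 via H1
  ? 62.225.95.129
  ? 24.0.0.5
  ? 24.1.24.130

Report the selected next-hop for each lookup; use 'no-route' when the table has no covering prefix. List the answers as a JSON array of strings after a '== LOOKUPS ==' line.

Process each operation:
  + 24.45.83.127/32 (H2) depth=32
  del 24.45.83.127/32 (clear depth 32)
  + 62.245.8.240/28 (H2) depth=28
  + 24.45.83.0/24 (H0) depth=24
  + 24.45.83.127/32 (H0) depth=32
  Q 108.177.211.163: descend 0 ; hops seen [∅] ; pick no-route
  del 24.45.83.0/24 (clear depth 24)
  + 24.32.0.0/12 (H0) depth=12
  + 5.64.0.0/12 (H1) depth=12
  + 62.192.0.0/10 (H2) depth=10
  Q 62.224.41.15: descend 00111110111 ; hops seen [H2] ; pick H2
  + 5.64.0.0/12 (H2) depth=12
  del 24.32.0.0/12 (clear depth 12)
  + 0.0.0.0/1 (H4) depth=1
  Q 0.0.1.11: descend 00000 ; hops seen [H4] ; pick H4
  Q 0.60.110.58: descend 00000 ; hops seen [H4] ; pick H4
  Q 24.45.83.127: descend 00011000001011010101001101111111 ; hops seen [H4,H0] ; pick H0
  Q 62.245.8.240: descend 0011111011110101000010001111 ; hops seen [H4,H2,H2] ; pick H2
  Q 62.245.8.245: descend 0011111011110101000010001111 ; hops seen [H4,H2,H2] ; pick H2
  Q 5.64.245.214: descend 000001010100 ; hops seen [H4,H2] ; pick H2
  + 24.0.0.0/8 (H1) depth=8
  Q 62.225.95.129: descend 00111110111 ; hops seen [H4,H2] ; pick H2
  Q 24.0.0.5: descend 0001100000 ; hops seen [H4,H1] ; pick H1
  Q 24.1.24.130: descend 0001100000 ; hops seen [H4,H1] ; pick H1

== LOOKUPS ==
["no-route","H2","H4","H4","H0","H2","H2","H2","H2","H1","H1"]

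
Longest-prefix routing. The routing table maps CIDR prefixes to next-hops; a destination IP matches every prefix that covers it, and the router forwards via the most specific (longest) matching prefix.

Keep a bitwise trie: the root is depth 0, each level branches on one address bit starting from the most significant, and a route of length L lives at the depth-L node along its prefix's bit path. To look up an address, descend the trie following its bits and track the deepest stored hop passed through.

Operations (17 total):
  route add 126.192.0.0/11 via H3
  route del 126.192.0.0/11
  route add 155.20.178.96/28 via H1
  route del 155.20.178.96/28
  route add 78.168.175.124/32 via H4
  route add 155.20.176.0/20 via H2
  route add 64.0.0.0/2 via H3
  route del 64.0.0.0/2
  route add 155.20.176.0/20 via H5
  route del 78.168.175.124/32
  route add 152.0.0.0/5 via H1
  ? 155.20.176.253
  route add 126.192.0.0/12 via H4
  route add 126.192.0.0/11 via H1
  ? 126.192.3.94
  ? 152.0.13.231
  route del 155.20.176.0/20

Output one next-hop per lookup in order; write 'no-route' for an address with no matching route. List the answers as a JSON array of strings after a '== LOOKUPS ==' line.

Apply in order:
  + 126.192.0.0/11 (H3) depth=11
  del 126.192.0.0/11 (clear depth 11)
  + 155.20.178.96/28 (H1) depth=28
  del 155.20.178.96/28 (clear depth 28)
  + 78.168.175.124/32 (H4) depth=32
  + 155.20.176.0/20 (H2) depth=20
  + 64.0.0.0/2 (H3) depth=2
  del 64.0.0.0/2 (clear depth 2)
  + 155.20.176.0/20 (H5) depth=20
  del 78.168.175.124/32 (clear depth 32)
  + 152.0.0.0/5 (H1) depth=5
  lookup 155.20.176.253: bits 1001101100010100101100 walk d0:-→d1:-→d2:-→d3:-→d4:-→d5:H1→d6:-→d7:-→d8:-→d9:-→d10:-→d11:-→d12:-→d13:-→d14:-→d15:-→d16:-→d17:-→d18:-→d19:-→d20:H5→d21:-→d22:- -> H5
  + 126.192.0.0/12 (H4) depth=12
  + 126.192.0.0/11 (H1) depth=11
  lookup 126.192.3.94: bits 011111101100 walk d0:-→d1:-→d2:-→d3:-→d4:-→d5:-→d6:-→d7:-→d8:-→d9:-→d10:-→d11:H1→d12:H4 -> H4
  lookup 152.0.13.231: bits 100110 walk d0:-→d1:-→d2:-→d3:-→d4:-→d5:H1→d6:- -> H1
  del 155.20.176.0/20 (clear depth 20)

== LOOKUPS ==
["H5","H4","H1"]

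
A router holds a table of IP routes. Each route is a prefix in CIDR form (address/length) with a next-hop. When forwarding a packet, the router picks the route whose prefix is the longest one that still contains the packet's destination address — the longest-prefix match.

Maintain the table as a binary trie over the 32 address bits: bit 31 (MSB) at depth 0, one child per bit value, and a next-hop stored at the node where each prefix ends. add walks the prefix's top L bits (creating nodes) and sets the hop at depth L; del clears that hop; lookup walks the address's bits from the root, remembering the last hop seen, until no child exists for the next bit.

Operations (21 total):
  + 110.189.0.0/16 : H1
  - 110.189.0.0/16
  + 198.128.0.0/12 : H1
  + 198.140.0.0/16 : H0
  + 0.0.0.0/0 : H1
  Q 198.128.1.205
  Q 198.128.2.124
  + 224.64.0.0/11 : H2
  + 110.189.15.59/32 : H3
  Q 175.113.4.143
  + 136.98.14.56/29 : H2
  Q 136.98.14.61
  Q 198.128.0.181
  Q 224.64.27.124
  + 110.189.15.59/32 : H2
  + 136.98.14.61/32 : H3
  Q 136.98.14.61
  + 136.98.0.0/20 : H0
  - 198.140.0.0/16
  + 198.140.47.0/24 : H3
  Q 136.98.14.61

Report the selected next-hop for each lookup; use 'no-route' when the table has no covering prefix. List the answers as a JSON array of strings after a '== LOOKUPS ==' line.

Process each operation:
  add 110.189.0.0/16 -> H1 at depth 16
  del 110.189.0.0/16 (clear depth 16)
  add 198.128.0.0/12 -> H1 at depth 12
  add 198.140.0.0/16 -> H0 at depth 16
  add 0.0.0.0/0 -> H1 at depth 0
  lookup 198.128.1.205: bits 110001101000 walk d0:H1→d1:-→d2:-→d3:-→d4:-→d5:-→d6:-→d7:-→d8:-→d9:-→d10:-→d11:-→d12:H1 -> H1
  lookup 198.128.2.124: bits 110001101000 walk d0:H1→d1:-→d2:-→d3:-→d4:-→d5:-→d6:-→d7:-→d8:-→d9:-→d10:-→d11:-→d12:H1 -> H1
  add 224.64.0.0/11 -> H2 at depth 11
  add 110.189.15.59/32 -> H3 at depth 32
  lookup 175.113.4.143: bits 1 walk d0:H1→d1:- -> H1
  add 136.98.14.56/29 -> H2 at depth 29
  lookup 136.98.14.61: bits 10001000011000100000111000111 walk d0:H1→d1:-→d2:-→d3:-→d4:-→d5:-→d6:-→d7:-→d8:-→d9:-→d10:-→d11:-→d12:-→d13:-→d14:-→d15:-→d16:-→d17:-→d18:-→d19:-→d20:-→d21:-→d22:-→d23:-→d24:-→d25:-→d26:-→d27:-→d28:-→d29:H2 -> H2
  lookup 198.128.0.181: bits 110001101000 walk d0:H1→d1:-→d2:-→d3:-→d4:-→d5:-→d6:-→d7:-→d8:-→d9:-→d10:-→d11:-→d12:H1 -> H1
  lookup 224.64.27.124: bits 11100000010 walk d0:H1→d1:-→d2:-→d3:-→d4:-→d5:-→d6:-→d7:-→d8:-→d9:-→d10:-→d11:H2 -> H2
  add 110.189.15.59/32 -> H2 at depth 32
  add 136.98.14.61/32 -> H3 at depth 32
  lookup 136.98.14.61: bits 10001000011000100000111000111101 walk d0:H1→d1:-→d2:-→d3:-→d4:-→d5:-→d6:-→d7:-→d8:-→d9:-→d10:-→d11:-→d12:-→d13:-→d14:-→d15:-→d16:-→d17:-→d18:-→d19:-→d20:-→d21:-→d22:-→d23:-→d24:-→d25:-→d26:-→d27:-→d28:-→d29:H2→d30:-→d31:-→d32:H3 -> H3
  add 136.98.0.0/20 -> H0 at depth 20
  del 198.140.0.0/16 (clear depth 16)
  add 198.140.47.0/24 -> H3 at depth 24
  lookup 136.98.14.61: bits 10001000011000100000111000111101 walk d0:H1→d1:-→d2:-→d3:-→d4:-→d5:-→d6:-→d7:-→d8:-→d9:-→d10:-→d11:-→d12:-→d13:-→d14:-→d15:-→d16:-→d17:-→d18:-→d19:-→d20:H0→d21:-→d22:-→d23:-→d24:-→d25:-→d26:-→d27:-→d28:-→d29:H2→d30:-→d31:-→d32:H3 -> H3

== LOOKUPS ==
["H1","H1","H1","H2","H1","H2","H3","H3"]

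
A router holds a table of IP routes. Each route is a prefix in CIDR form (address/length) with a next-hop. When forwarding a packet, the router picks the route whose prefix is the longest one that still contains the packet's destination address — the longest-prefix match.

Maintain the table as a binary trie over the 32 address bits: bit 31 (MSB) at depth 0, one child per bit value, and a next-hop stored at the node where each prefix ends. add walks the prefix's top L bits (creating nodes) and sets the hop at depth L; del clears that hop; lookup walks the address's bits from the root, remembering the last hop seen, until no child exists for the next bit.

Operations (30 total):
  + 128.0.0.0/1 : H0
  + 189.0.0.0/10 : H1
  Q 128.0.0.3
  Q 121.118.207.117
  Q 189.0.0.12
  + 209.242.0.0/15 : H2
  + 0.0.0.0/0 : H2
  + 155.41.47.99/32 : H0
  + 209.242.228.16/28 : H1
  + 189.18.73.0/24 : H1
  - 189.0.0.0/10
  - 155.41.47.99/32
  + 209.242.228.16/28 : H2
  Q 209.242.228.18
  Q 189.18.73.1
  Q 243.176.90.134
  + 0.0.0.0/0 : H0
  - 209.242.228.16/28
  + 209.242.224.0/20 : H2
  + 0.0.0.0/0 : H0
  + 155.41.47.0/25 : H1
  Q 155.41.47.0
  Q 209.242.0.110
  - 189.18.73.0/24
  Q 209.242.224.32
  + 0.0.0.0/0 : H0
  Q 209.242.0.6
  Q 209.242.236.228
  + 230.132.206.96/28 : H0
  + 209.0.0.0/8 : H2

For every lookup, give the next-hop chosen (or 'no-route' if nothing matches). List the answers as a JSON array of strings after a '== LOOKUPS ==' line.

Process each operation:
  add 128.0.0.0/1 -> H0 at depth 1
  add 189.0.0.0/10 -> H1 at depth 10
  lookup 128.0.0.3: bits 10 walk d0:-→d1:H0→d2:- -> H0
  lookup 121.118.207.117: bits ε walk d0:- -> no-route
  lookup 189.0.0.12: bits 1011110100 walk d0:-→d1:H0→d2:-→d3:-→d4:-→d5:-→d6:-→d7:-→d8:-→d9:-→d10:H1 -> H1
  add 209.242.0.0/15 -> H2 at depth 15
  add 0.0.0.0/0 -> H2 at depth 0
  add 155.41.47.99/32 -> H0 at depth 32
  add 209.242.228.16/28 -> H1 at depth 28
  add 189.18.73.0/24 -> H1 at depth 24
  - 189.0.0.0/10 clear@10
  - 155.41.47.99/32 clear@32
  add 209.242.228.16/28 -> H2 at depth 28
  lookup 209.242.228.18: bits 1101000111110010111001000001 walk d0:H2→d1:H0→d2:-→d3:-→d4:-→d5:-→d6:-→d7:-→d8:-→d9:-→d10:-→d11:-→d12:-→d13:-→d14:-→d15:H2→d16:-→d17:-→d18:-→d19:-→d20:-→d21:-→d22:-→d23:-→d24:-→d25:-→d26:-→d27:-→d28:H2 -> H2
  lookup 189.18.73.1: bits 101111010001001001001001 walk d0:H2→d1:H0→d2:-→d3:-→d4:-→d5:-→d6:-→d7:-→d8:-→d9:-→d10:-→d11:-→d12:-→d13:-→d14:-→d15:-→d16:-→d17:-→d18:-→d19:-→d20:-→d21:-→d22:-→d23:-→d24:H1 -> H1
  lookup 243.176.90.134: bits 11 walk d0:H2→d1:H0→d2:- -> H0
  add 0.0.0.0/0 -> H0 at depth 0
  - 209.242.228.16/28 clear@28
  add 209.242.224.0/20 -> H2 at depth 20
  add 0.0.0.0/0 -> H0 at depth 0
  add 155.41.47.0/25 -> H1 at depth 25
  lookup 155.41.47.0: bits 1001101100101001001011110 walk d0:H0→d1:H0→d2:-→d3:-→d4:-→d5:-→d6:-→d7:-→d8:-→d9:-→d10:-→d11:-→d12:-→d13:-→d14:-→d15:-→d16:-→d17:-→d18:-→d19:-→d20:-→d21:-→d22:-→d23:-→d24:-→d25:H1 -> H1
  lookup 209.242.0.110: bits 1101000111110010 walk d0:H0→d1:H0→d2:-→d3:-→d4:-→d5:-→d6:-→d7:-→d8:-→d9:-→d10:-→d11:-→d12:-→d13:-→d14:-→d15:H2→d16:- -> H2
  - 189.18.73.0/24 clear@24
  lookup 209.242.224.32: bits 110100011111001011100 walk d0:H0→d1:H0→d2:-→d3:-→d4:-→d5:-→d6:-→d7:-→d8:-→d9:-→d10:-→d11:-→d12:-→d13:-→d14:-→d15:H2→d16:-→d17:-→d18:-→d19:-→d20:H2→d21:- -> H2
  add 0.0.0.0/0 -> H0 at depth 0
  lookup 209.242.0.6: bits 1101000111110010 walk d0:H0→d1:H0→d2:-→d3:-→d4:-→d5:-→d6:-→d7:-→d8:-→d9:-→d10:-→d11:-→d12:-→d13:-→d14:-→d15:H2→d16:- -> H2
  lookup 209.242.236.228: bits 11010001111100101110 walk d0:H0→d1:H0→d2:-→d3:-→d4:-→d5:-→d6:-→d7:-→d8:-→d9:-→d10:-→d11:-→d12:-→d13:-→d14:-→d15:H2→d16:-→d17:-→d18:-→d19:-→d20:H2 -> H2
  add 230.132.206.96/28 -> H0 at depth 28
  add 209.0.0.0/8 -> H2 at depth 8

== LOOKUPS ==
["H0","no-route","H1","H2","H1","H0","H1","H2","H2","H2","H2"]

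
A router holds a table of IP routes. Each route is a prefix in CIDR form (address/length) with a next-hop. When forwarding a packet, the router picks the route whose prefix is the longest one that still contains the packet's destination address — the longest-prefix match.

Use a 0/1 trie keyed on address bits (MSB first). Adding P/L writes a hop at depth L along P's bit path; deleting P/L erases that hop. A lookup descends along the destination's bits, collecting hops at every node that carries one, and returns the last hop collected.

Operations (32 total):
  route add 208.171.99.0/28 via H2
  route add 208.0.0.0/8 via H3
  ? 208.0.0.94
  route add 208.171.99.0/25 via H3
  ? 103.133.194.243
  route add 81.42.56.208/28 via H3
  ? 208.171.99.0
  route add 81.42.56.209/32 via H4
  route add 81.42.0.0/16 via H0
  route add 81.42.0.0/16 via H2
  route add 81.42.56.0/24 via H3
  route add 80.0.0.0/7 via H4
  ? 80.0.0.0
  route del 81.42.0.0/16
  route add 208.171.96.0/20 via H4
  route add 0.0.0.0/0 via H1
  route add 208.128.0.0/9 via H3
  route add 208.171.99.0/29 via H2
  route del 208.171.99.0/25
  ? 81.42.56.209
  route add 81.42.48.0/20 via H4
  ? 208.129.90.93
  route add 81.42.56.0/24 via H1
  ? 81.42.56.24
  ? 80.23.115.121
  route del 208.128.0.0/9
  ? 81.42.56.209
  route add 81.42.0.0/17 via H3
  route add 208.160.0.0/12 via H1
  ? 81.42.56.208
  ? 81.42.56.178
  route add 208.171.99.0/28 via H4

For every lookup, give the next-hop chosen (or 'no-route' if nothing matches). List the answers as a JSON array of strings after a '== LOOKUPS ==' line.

Apply in order:
  add 208.171.99.0/28 -> H2 at depth 28
  add 208.0.0.0/8 -> H3 at depth 8
  Q 208.0.0.94: descend 11010000 ; hops seen [H3] ; pick H3
  add 208.171.99.0/25 -> H3 at depth 25
  Q 103.133.194.243: descend ε ; hops seen [∅] ; pick no-route
  add 81.42.56.208/28 -> H3 at depth 28
  Q 208.171.99.0: descend 1101000010101011011000110000 ; hops seen [H3,H3,H2] ; pick H2
  add 81.42.56.209/32 -> H4 at depth 32
  add 81.42.0.0/16 -> H0 at depth 16
  add 81.42.0.0/16 -> H2 at depth 16
  add 81.42.56.0/24 -> H3 at depth 24
  add 80.0.0.0/7 -> H4 at depth 7
  Q 80.0.0.0: descend 0101000 ; hops seen [H4] ; pick H4
  - 81.42.0.0/16 clear@16
  add 208.171.96.0/20 -> H4 at depth 20
  add 0.0.0.0/0 -> H1 at depth 0
  add 208.128.0.0/9 -> H3 at depth 9
  add 208.171.99.0/29 -> H2 at depth 29
  - 208.171.99.0/25 clear@25
  Q 81.42.56.209: descend 01010001001010100011100011010001 ; hops seen [H1,H4,H3,H3,H4] ; pick H4
  add 81.42.48.0/20 -> H4 at depth 20
  Q 208.129.90.93: descend 1101000010 ; hops seen [H1,H3,H3] ; pick H3
  add 81.42.56.0/24 -> H1 at depth 24
  Q 81.42.56.24: descend 010100010010101000111000 ; hops seen [H1,H4,H4,H1] ; pick H1
  Q 80.23.115.121: descend 0101000 ; hops seen [H1,H4] ; pick H4
  - 208.128.0.0/9 clear@9
  Q 81.42.56.209: descend 01010001001010100011100011010001 ; hops seen [H1,H4,H4,H1,H3,H4] ; pick H4
  add 81.42.0.0/17 -> H3 at depth 17
  add 208.160.0.0/12 -> H1 at depth 12
  Q 81.42.56.208: descend 0101000100101010001110001101000 ; hops seen [H1,H4,H3,H4,H1,H3] ; pick H3
  Q 81.42.56.178: descend 0101000100101010001110001 ; hops seen [H1,H4,H3,H4,H1] ; pick H1
  add 208.171.99.0/28 -> H4 at depth 28

== LOOKUPS ==
["H3","no-route","H2","H4","H4","H3","H1","H4","H4","H3","H1"]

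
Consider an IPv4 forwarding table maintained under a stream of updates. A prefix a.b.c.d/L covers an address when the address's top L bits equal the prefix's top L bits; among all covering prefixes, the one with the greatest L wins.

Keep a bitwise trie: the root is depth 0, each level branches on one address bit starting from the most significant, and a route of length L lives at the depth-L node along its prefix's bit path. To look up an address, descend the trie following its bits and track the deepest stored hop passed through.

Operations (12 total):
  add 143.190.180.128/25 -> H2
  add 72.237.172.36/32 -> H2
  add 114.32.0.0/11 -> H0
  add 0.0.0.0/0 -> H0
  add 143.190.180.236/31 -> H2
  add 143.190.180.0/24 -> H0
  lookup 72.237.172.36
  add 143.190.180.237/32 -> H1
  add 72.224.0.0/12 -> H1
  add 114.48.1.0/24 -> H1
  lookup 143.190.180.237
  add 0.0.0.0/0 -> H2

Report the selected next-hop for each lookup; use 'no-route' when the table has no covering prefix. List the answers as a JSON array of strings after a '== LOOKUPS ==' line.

Process each operation:
  + 143.190.180.128/25 (H2) depth=25
  + 72.237.172.36/32 (H2) depth=32
  + 114.32.0.0/11 (H0) depth=11
  + 0.0.0.0/0 (H0) depth=0
  + 143.190.180.236/31 (H2) depth=31
  + 143.190.180.0/24 (H0) depth=24
  lookup 72.237.172.36: bits 01001000111011011010110000100100 walk d0:H0→d1:-→d2:-→d3:-→d4:-→d5:-→d6:-→d7:-→d8:-→d9:-→d10:-→d11:-→d12:-→d13:-→d14:-→d15:-→d16:-→d17:-→d18:-→d19:-→d20:-→d21:-→d22:-→d23:-→d24:-→d25:-→d26:-→d27:-→d28:-→d29:-→d30:-→d31:-→d32:H2 -> H2
  + 143.190.180.237/32 (H1) depth=32
  + 72.224.0.0/12 (H1) depth=12
  + 114.48.1.0/24 (H1) depth=24
  lookup 143.190.180.237: bits 10001111101111101011010011101101 walk d0:H0→d1:-→d2:-→d3:-→d4:-→d5:-→d6:-→d7:-→d8:-→d9:-→d10:-→d11:-→d12:-→d13:-→d14:-→d15:-→d16:-→d17:-→d18:-→d19:-→d20:-→d21:-→d22:-→d23:-→d24:H0→d25:H2→d26:-→d27:-→d28:-→d29:-→d30:-→d31:H2→d32:H1 -> H1
  + 0.0.0.0/0 (H2) depth=0

== LOOKUPS ==
["H2","H1"]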